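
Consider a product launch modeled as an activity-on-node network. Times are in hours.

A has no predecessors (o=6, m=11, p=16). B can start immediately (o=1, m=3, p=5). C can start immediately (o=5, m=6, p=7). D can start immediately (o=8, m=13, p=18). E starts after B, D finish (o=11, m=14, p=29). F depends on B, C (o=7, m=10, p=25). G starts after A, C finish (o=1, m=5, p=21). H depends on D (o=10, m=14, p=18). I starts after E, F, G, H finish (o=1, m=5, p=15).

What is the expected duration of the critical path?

35 hours

te_A = (6 + 4·11 + 16)/6 = 66/6 = 11
te_B = (1 + 4·3 + 5)/6 = 18/6 = 3
te_C = (5 + 4·6 + 7)/6 = 36/6 = 6
te_D = (8 + 4·13 + 18)/6 = 78/6 = 13
te_E = (11 + 4·14 + 29)/6 = 96/6 = 16
te_F = (7 + 4·10 + 25)/6 = 72/6 = 12
te_G = (1 + 4·5 + 21)/6 = 42/6 = 7
te_H = (10 + 4·14 + 18)/6 = 84/6 = 14
te_I = (1 + 4·5 + 15)/6 = 36/6 = 6

Forward pass:
ES_A = 0; EF_A = 11
ES_B = 0; EF_B = 3
ES_C = 0; EF_C = 6
ES_D = 0; EF_D = 13
ES_E = max(EF_B=3, EF_D=13) = 13; EF_E = 13+16 = 29
ES_F = max(EF_B=3, EF_C=6) = 6; EF_F = 6+12 = 18
ES_G = max(EF_A=11, EF_C=6) = 11; EF_G = 11+7 = 18
ES_H = 13; EF_H = 13+14 = 27
ES_I = max(EF_E=29, EF_F=18, EF_G=18, EF_H=27) = 29; EF_I = 29+6 = 35
Expected project duration μ = 35 hours. Critical path: D → E → I.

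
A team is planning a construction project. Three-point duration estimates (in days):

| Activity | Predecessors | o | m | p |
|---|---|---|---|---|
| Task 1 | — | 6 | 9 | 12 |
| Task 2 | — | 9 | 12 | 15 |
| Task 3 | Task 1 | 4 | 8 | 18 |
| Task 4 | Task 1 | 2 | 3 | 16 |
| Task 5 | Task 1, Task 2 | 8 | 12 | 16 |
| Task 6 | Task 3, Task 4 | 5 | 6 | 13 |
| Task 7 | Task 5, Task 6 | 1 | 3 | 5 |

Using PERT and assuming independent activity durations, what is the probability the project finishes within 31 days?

te_Task 1 = (6 + 4·9 + 12)/6 = 54/6 = 9; σ²_Task 1 = ((12−6)/6)² = 1.000
te_Task 2 = (9 + 4·12 + 15)/6 = 72/6 = 12; σ²_Task 2 = ((15−9)/6)² = 1.000
te_Task 3 = (4 + 4·8 + 18)/6 = 54/6 = 9; σ²_Task 3 = ((18−4)/6)² = 5.444
te_Task 4 = (2 + 4·3 + 16)/6 = 30/6 = 5; σ²_Task 4 = ((16−2)/6)² = 5.444
te_Task 5 = (8 + 4·12 + 16)/6 = 72/6 = 12; σ²_Task 5 = ((16−8)/6)² = 1.778
te_Task 6 = (5 + 4·6 + 13)/6 = 42/6 = 7; σ²_Task 6 = ((13−5)/6)² = 1.778
te_Task 7 = (1 + 4·3 + 5)/6 = 18/6 = 3; σ²_Task 7 = ((5−1)/6)² = 0.444

Forward pass:
ES_Task 1 = 0; EF_Task 1 = 9
ES_Task 2 = 0; EF_Task 2 = 12
ES_Task 3 = 9; EF_Task 3 = 9+9 = 18
ES_Task 4 = 9; EF_Task 4 = 9+5 = 14
ES_Task 5 = max(EF_Task 1=9, EF_Task 2=12) = 12; EF_Task 5 = 12+12 = 24
ES_Task 6 = max(EF_Task 3=18, EF_Task 4=14) = 18; EF_Task 6 = 18+7 = 25
ES_Task 7 = max(EF_Task 5=24, EF_Task 6=25) = 25; EF_Task 7 = 25+3 = 28
Expected project duration μ = 28 days. Critical path: Task 1 → Task 3 → Task 6 → Task 7.

Variance along critical path = 1.000 + 5.444 + 1.778 + 0.444 = 8.667; σ = √8.667 = 2.944 days.
Z = (31 − 28) / 2.944 = 1.019
P(T ≤ 31) = Φ(1.019) ≈ 0.846

0.846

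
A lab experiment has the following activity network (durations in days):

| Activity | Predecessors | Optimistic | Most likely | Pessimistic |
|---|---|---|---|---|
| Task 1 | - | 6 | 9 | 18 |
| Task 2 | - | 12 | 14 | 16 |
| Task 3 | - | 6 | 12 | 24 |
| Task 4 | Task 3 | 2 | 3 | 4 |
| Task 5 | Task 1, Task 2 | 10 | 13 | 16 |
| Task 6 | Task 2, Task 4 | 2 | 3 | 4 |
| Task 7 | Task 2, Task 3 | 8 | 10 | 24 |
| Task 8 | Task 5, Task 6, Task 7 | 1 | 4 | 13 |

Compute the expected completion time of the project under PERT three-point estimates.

te_Task 1 = (6 + 4·9 + 18)/6 = 60/6 = 10
te_Task 2 = (12 + 4·14 + 16)/6 = 84/6 = 14
te_Task 3 = (6 + 4·12 + 24)/6 = 78/6 = 13
te_Task 4 = (2 + 4·3 + 4)/6 = 18/6 = 3
te_Task 5 = (10 + 4·13 + 16)/6 = 78/6 = 13
te_Task 6 = (2 + 4·3 + 4)/6 = 18/6 = 3
te_Task 7 = (8 + 4·10 + 24)/6 = 72/6 = 12
te_Task 8 = (1 + 4·4 + 13)/6 = 30/6 = 5

Forward pass:
ES_Task 1 = 0; EF_Task 1 = 10
ES_Task 2 = 0; EF_Task 2 = 14
ES_Task 3 = 0; EF_Task 3 = 13
ES_Task 4 = 13; EF_Task 4 = 13+3 = 16
ES_Task 5 = max(EF_Task 1=10, EF_Task 2=14) = 14; EF_Task 5 = 14+13 = 27
ES_Task 6 = max(EF_Task 2=14, EF_Task 4=16) = 16; EF_Task 6 = 16+3 = 19
ES_Task 7 = max(EF_Task 2=14, EF_Task 3=13) = 14; EF_Task 7 = 14+12 = 26
ES_Task 8 = max(EF_Task 5=27, EF_Task 6=19, EF_Task 7=26) = 27; EF_Task 8 = 27+5 = 32
Expected project duration μ = 32 days. Critical path: Task 2 → Task 5 → Task 8.

32 days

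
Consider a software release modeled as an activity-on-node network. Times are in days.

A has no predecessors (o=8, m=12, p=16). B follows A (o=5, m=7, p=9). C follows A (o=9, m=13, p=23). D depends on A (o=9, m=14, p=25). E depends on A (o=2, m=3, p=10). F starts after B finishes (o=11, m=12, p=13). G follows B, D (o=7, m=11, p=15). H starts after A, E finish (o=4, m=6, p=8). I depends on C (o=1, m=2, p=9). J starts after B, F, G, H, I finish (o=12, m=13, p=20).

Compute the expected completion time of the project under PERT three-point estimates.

te_A = (8 + 4·12 + 16)/6 = 72/6 = 12
te_B = (5 + 4·7 + 9)/6 = 42/6 = 7
te_C = (9 + 4·13 + 23)/6 = 84/6 = 14
te_D = (9 + 4·14 + 25)/6 = 90/6 = 15
te_E = (2 + 4·3 + 10)/6 = 24/6 = 4
te_F = (11 + 4·12 + 13)/6 = 72/6 = 12
te_G = (7 + 4·11 + 15)/6 = 66/6 = 11
te_H = (4 + 4·6 + 8)/6 = 36/6 = 6
te_I = (1 + 4·2 + 9)/6 = 18/6 = 3
te_J = (12 + 4·13 + 20)/6 = 84/6 = 14

Forward pass:
ES_A = 0; EF_A = 12
ES_B = 12; EF_B = 12+7 = 19
ES_C = 12; EF_C = 12+14 = 26
ES_D = 12; EF_D = 12+15 = 27
ES_E = 12; EF_E = 12+4 = 16
ES_F = 19; EF_F = 19+12 = 31
ES_G = max(EF_B=19, EF_D=27) = 27; EF_G = 27+11 = 38
ES_H = max(EF_A=12, EF_E=16) = 16; EF_H = 16+6 = 22
ES_I = 26; EF_I = 26+3 = 29
ES_J = max(EF_B=19, EF_F=31, EF_G=38, EF_H=22, EF_I=29) = 38; EF_J = 38+14 = 52
Expected project duration μ = 52 days. Critical path: A → D → G → J.

52 days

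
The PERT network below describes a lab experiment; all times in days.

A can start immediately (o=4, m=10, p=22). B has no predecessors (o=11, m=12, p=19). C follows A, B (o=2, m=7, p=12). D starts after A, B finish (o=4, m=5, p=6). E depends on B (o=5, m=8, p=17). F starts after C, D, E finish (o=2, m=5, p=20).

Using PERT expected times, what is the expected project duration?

29 days

te_A = (4 + 4·10 + 22)/6 = 66/6 = 11
te_B = (11 + 4·12 + 19)/6 = 78/6 = 13
te_C = (2 + 4·7 + 12)/6 = 42/6 = 7
te_D = (4 + 4·5 + 6)/6 = 30/6 = 5
te_E = (5 + 4·8 + 17)/6 = 54/6 = 9
te_F = (2 + 4·5 + 20)/6 = 42/6 = 7

Forward pass:
ES_A = 0; EF_A = 11
ES_B = 0; EF_B = 13
ES_C = max(EF_A=11, EF_B=13) = 13; EF_C = 13+7 = 20
ES_D = max(EF_A=11, EF_B=13) = 13; EF_D = 13+5 = 18
ES_E = 13; EF_E = 13+9 = 22
ES_F = max(EF_C=20, EF_D=18, EF_E=22) = 22; EF_F = 22+7 = 29
Expected project duration μ = 29 days. Critical path: B → E → F.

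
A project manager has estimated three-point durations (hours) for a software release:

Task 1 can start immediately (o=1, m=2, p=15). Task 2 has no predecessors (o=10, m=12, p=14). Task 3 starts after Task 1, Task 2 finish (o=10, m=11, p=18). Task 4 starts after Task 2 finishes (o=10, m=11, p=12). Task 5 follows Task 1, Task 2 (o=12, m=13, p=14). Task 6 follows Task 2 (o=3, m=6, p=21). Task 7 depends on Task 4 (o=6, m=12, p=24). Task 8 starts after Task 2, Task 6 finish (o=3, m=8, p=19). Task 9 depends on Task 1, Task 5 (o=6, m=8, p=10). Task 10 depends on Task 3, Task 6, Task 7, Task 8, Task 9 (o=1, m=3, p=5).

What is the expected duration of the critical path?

te_Task 1 = (1 + 4·2 + 15)/6 = 24/6 = 4
te_Task 2 = (10 + 4·12 + 14)/6 = 72/6 = 12
te_Task 3 = (10 + 4·11 + 18)/6 = 72/6 = 12
te_Task 4 = (10 + 4·11 + 12)/6 = 66/6 = 11
te_Task 5 = (12 + 4·13 + 14)/6 = 78/6 = 13
te_Task 6 = (3 + 4·6 + 21)/6 = 48/6 = 8
te_Task 7 = (6 + 4·12 + 24)/6 = 78/6 = 13
te_Task 8 = (3 + 4·8 + 19)/6 = 54/6 = 9
te_Task 9 = (6 + 4·8 + 10)/6 = 48/6 = 8
te_Task 10 = (1 + 4·3 + 5)/6 = 18/6 = 3

Forward pass:
ES_Task 1 = 0; EF_Task 1 = 4
ES_Task 2 = 0; EF_Task 2 = 12
ES_Task 3 = max(EF_Task 1=4, EF_Task 2=12) = 12; EF_Task 3 = 12+12 = 24
ES_Task 4 = 12; EF_Task 4 = 12+11 = 23
ES_Task 5 = max(EF_Task 1=4, EF_Task 2=12) = 12; EF_Task 5 = 12+13 = 25
ES_Task 6 = 12; EF_Task 6 = 12+8 = 20
ES_Task 7 = 23; EF_Task 7 = 23+13 = 36
ES_Task 8 = max(EF_Task 2=12, EF_Task 6=20) = 20; EF_Task 8 = 20+9 = 29
ES_Task 9 = max(EF_Task 1=4, EF_Task 5=25) = 25; EF_Task 9 = 25+8 = 33
ES_Task 10 = max(EF_Task 3=24, EF_Task 6=20, EF_Task 7=36, EF_Task 8=29, EF_Task 9=33) = 36; EF_Task 10 = 36+3 = 39
Expected project duration μ = 39 hours. Critical path: Task 2 → Task 4 → Task 7 → Task 10.

39 hours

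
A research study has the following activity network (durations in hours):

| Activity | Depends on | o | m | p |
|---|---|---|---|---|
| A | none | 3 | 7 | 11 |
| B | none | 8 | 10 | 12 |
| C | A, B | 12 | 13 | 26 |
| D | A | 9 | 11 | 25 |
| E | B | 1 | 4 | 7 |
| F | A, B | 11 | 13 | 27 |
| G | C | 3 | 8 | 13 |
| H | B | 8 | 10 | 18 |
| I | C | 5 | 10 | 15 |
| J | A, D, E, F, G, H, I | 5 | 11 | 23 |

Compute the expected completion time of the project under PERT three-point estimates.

47 hours

te_A = (3 + 4·7 + 11)/6 = 42/6 = 7
te_B = (8 + 4·10 + 12)/6 = 60/6 = 10
te_C = (12 + 4·13 + 26)/6 = 90/6 = 15
te_D = (9 + 4·11 + 25)/6 = 78/6 = 13
te_E = (1 + 4·4 + 7)/6 = 24/6 = 4
te_F = (11 + 4·13 + 27)/6 = 90/6 = 15
te_G = (3 + 4·8 + 13)/6 = 48/6 = 8
te_H = (8 + 4·10 + 18)/6 = 66/6 = 11
te_I = (5 + 4·10 + 15)/6 = 60/6 = 10
te_J = (5 + 4·11 + 23)/6 = 72/6 = 12

Forward pass:
ES_A = 0; EF_A = 7
ES_B = 0; EF_B = 10
ES_C = max(EF_A=7, EF_B=10) = 10; EF_C = 10+15 = 25
ES_D = 7; EF_D = 7+13 = 20
ES_E = 10; EF_E = 10+4 = 14
ES_F = max(EF_A=7, EF_B=10) = 10; EF_F = 10+15 = 25
ES_G = 25; EF_G = 25+8 = 33
ES_H = 10; EF_H = 10+11 = 21
ES_I = 25; EF_I = 25+10 = 35
ES_J = max(EF_A=7, EF_D=20, EF_E=14, EF_F=25, EF_G=33, EF_H=21, EF_I=35) = 35; EF_J = 35+12 = 47
Expected project duration μ = 47 hours. Critical path: B → C → I → J.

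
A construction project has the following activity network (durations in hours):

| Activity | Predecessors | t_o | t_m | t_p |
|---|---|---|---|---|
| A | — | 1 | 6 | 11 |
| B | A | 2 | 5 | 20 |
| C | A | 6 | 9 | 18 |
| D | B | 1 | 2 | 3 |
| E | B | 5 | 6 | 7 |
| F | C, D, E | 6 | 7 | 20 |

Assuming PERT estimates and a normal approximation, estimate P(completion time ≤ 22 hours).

0.075

te_A = (1 + 4·6 + 11)/6 = 36/6 = 6; σ²_A = ((11−1)/6)² = 2.778
te_B = (2 + 4·5 + 20)/6 = 42/6 = 7; σ²_B = ((20−2)/6)² = 9.000
te_C = (6 + 4·9 + 18)/6 = 60/6 = 10; σ²_C = ((18−6)/6)² = 4.000
te_D = (1 + 4·2 + 3)/6 = 12/6 = 2; σ²_D = ((3−1)/6)² = 0.111
te_E = (5 + 4·6 + 7)/6 = 36/6 = 6; σ²_E = ((7−5)/6)² = 0.111
te_F = (6 + 4·7 + 20)/6 = 54/6 = 9; σ²_F = ((20−6)/6)² = 5.444

Forward pass:
ES_A = 0; EF_A = 6
ES_B = 6; EF_B = 6+7 = 13
ES_C = 6; EF_C = 6+10 = 16
ES_D = 13; EF_D = 13+2 = 15
ES_E = 13; EF_E = 13+6 = 19
ES_F = max(EF_C=16, EF_D=15, EF_E=19) = 19; EF_F = 19+9 = 28
Expected project duration μ = 28 hours. Critical path: A → B → E → F.

Variance along critical path = 2.778 + 9.000 + 0.111 + 5.444 = 17.333; σ = √17.333 = 4.163 hours.
Z = (22 − 28) / 4.163 = -1.441
P(T ≤ 22) = Φ(-1.441) ≈ 0.075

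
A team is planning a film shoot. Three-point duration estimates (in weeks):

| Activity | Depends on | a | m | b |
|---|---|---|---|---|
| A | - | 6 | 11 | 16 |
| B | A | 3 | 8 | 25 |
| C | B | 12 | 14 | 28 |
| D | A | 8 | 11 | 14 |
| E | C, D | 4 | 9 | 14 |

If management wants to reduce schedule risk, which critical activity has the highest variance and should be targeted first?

B

te_A = (6 + 4·11 + 16)/6 = 66/6 = 11; σ²_A = ((16−6)/6)² = 2.778
te_B = (3 + 4·8 + 25)/6 = 60/6 = 10; σ²_B = ((25−3)/6)² = 13.444
te_C = (12 + 4·14 + 28)/6 = 96/6 = 16; σ²_C = ((28−12)/6)² = 7.111
te_D = (8 + 4·11 + 14)/6 = 66/6 = 11; σ²_D = ((14−8)/6)² = 1.000
te_E = (4 + 4·9 + 14)/6 = 54/6 = 9; σ²_E = ((14−4)/6)² = 2.778

Forward pass:
ES_A = 0; EF_A = 11
ES_B = 11; EF_B = 11+10 = 21
ES_C = 21; EF_C = 21+16 = 37
ES_D = 11; EF_D = 11+11 = 22
ES_E = max(EF_C=37, EF_D=22) = 37; EF_E = 37+9 = 46
Expected project duration μ = 46 weeks. Critical path: A → B → C → E.

Variances on critical path: σ²_A=2.778, σ²_B=13.444, σ²_C=7.111, σ²_E=2.778.
Largest is σ²_B = 13.444.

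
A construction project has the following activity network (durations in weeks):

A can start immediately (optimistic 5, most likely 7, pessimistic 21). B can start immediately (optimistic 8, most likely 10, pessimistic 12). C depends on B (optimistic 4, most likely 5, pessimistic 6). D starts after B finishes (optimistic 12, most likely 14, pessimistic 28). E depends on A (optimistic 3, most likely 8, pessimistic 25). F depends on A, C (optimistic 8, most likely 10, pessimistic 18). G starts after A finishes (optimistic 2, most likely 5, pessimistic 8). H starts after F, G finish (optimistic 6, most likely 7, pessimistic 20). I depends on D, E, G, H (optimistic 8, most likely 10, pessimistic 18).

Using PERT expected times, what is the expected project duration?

te_A = (5 + 4·7 + 21)/6 = 54/6 = 9
te_B = (8 + 4·10 + 12)/6 = 60/6 = 10
te_C = (4 + 4·5 + 6)/6 = 30/6 = 5
te_D = (12 + 4·14 + 28)/6 = 96/6 = 16
te_E = (3 + 4·8 + 25)/6 = 60/6 = 10
te_F = (8 + 4·10 + 18)/6 = 66/6 = 11
te_G = (2 + 4·5 + 8)/6 = 30/6 = 5
te_H = (6 + 4·7 + 20)/6 = 54/6 = 9
te_I = (8 + 4·10 + 18)/6 = 66/6 = 11

Forward pass:
ES_A = 0; EF_A = 9
ES_B = 0; EF_B = 10
ES_C = 10; EF_C = 10+5 = 15
ES_D = 10; EF_D = 10+16 = 26
ES_E = 9; EF_E = 9+10 = 19
ES_F = max(EF_A=9, EF_C=15) = 15; EF_F = 15+11 = 26
ES_G = 9; EF_G = 9+5 = 14
ES_H = max(EF_F=26, EF_G=14) = 26; EF_H = 26+9 = 35
ES_I = max(EF_D=26, EF_E=19, EF_G=14, EF_H=35) = 35; EF_I = 35+11 = 46
Expected project duration μ = 46 weeks. Critical path: B → C → F → H → I.

46 weeks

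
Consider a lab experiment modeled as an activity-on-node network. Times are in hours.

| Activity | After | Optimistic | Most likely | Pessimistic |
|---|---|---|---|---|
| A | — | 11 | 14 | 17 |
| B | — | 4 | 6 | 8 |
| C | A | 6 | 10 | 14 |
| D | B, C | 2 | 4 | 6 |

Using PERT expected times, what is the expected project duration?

28 hours

te_A = (11 + 4·14 + 17)/6 = 84/6 = 14
te_B = (4 + 4·6 + 8)/6 = 36/6 = 6
te_C = (6 + 4·10 + 14)/6 = 60/6 = 10
te_D = (2 + 4·4 + 6)/6 = 24/6 = 4

Forward pass:
ES_A = 0; EF_A = 14
ES_B = 0; EF_B = 6
ES_C = 14; EF_C = 14+10 = 24
ES_D = max(EF_B=6, EF_C=24) = 24; EF_D = 24+4 = 28
Expected project duration μ = 28 hours. Critical path: A → C → D.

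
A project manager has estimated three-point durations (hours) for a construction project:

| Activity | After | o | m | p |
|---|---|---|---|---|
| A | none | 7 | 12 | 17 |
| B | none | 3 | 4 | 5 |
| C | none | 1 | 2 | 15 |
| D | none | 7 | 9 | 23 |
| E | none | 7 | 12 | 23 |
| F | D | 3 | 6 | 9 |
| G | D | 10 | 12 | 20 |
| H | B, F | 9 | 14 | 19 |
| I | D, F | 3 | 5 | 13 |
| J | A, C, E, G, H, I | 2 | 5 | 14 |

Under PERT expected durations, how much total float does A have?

19 hours

te_A = (7 + 4·12 + 17)/6 = 72/6 = 12
te_B = (3 + 4·4 + 5)/6 = 24/6 = 4
te_C = (1 + 4·2 + 15)/6 = 24/6 = 4
te_D = (7 + 4·9 + 23)/6 = 66/6 = 11
te_E = (7 + 4·12 + 23)/6 = 78/6 = 13
te_F = (3 + 4·6 + 9)/6 = 36/6 = 6
te_G = (10 + 4·12 + 20)/6 = 78/6 = 13
te_H = (9 + 4·14 + 19)/6 = 84/6 = 14
te_I = (3 + 4·5 + 13)/6 = 36/6 = 6
te_J = (2 + 4·5 + 14)/6 = 36/6 = 6

Forward pass:
ES_A = 0; EF_A = 12
ES_B = 0; EF_B = 4
ES_C = 0; EF_C = 4
ES_D = 0; EF_D = 11
ES_E = 0; EF_E = 13
ES_F = 11; EF_F = 11+6 = 17
ES_G = 11; EF_G = 11+13 = 24
ES_H = max(EF_B=4, EF_F=17) = 17; EF_H = 17+14 = 31
ES_I = max(EF_D=11, EF_F=17) = 17; EF_I = 17+6 = 23
ES_J = max(EF_A=12, EF_C=4, EF_E=13, EF_G=24, EF_H=31, EF_I=23) = 31; EF_J = 31+6 = 37
Expected project duration μ = 37 hours. Critical path: D → F → H → J.

Backward pass:
LF_J = 37; LS_J = 37−6 = 31
LF_I = LS_J = 31; LS_I = 31−6 = 25
LF_H = LS_J = 31; LS_H = 31−14 = 17
LF_G = LS_J = 31; LS_G = 31−13 = 18
LF_F = min(LS_H=17, LS_I=25) = 17; LS_F = 17−6 = 11
LF_E = LS_J = 31; LS_E = 31−13 = 18
LF_D = min(LS_F=11, LS_G=18, LS_I=25) = 11; LS_D = 11−11 = 0
LF_C = LS_J = 31; LS_C = 31−4 = 27
LF_B = LS_H = 17; LS_B = 17−4 = 13
LF_A = LS_J = 31; LS_A = 31−12 = 19
Slack_A = LS_A − ES_A = 19 − 0 = 19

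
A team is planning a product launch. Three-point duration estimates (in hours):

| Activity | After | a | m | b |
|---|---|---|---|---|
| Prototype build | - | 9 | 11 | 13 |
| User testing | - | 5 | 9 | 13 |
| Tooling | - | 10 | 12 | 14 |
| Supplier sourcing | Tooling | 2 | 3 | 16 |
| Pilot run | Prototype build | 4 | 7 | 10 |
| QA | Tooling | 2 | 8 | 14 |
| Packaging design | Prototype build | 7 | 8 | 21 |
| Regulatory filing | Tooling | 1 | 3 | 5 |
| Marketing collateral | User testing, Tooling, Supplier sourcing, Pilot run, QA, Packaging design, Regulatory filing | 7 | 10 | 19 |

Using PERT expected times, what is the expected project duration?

te_Prototype build = (9 + 4·11 + 13)/6 = 66/6 = 11
te_User testing = (5 + 4·9 + 13)/6 = 54/6 = 9
te_Tooling = (10 + 4·12 + 14)/6 = 72/6 = 12
te_Supplier sourcing = (2 + 4·3 + 16)/6 = 30/6 = 5
te_Pilot run = (4 + 4·7 + 10)/6 = 42/6 = 7
te_QA = (2 + 4·8 + 14)/6 = 48/6 = 8
te_Packaging design = (7 + 4·8 + 21)/6 = 60/6 = 10
te_Regulatory filing = (1 + 4·3 + 5)/6 = 18/6 = 3
te_Marketing collateral = (7 + 4·10 + 19)/6 = 66/6 = 11

Forward pass:
ES_Prototype build = 0; EF_Prototype build = 11
ES_User testing = 0; EF_User testing = 9
ES_Tooling = 0; EF_Tooling = 12
ES_Supplier sourcing = 12; EF_Supplier sourcing = 12+5 = 17
ES_Pilot run = 11; EF_Pilot run = 11+7 = 18
ES_QA = 12; EF_QA = 12+8 = 20
ES_Packaging design = 11; EF_Packaging design = 11+10 = 21
ES_Regulatory filing = 12; EF_Regulatory filing = 12+3 = 15
ES_Marketing collateral = max(EF_User testing=9, EF_Tooling=12, EF_Supplier sourcing=17, EF_Pilot run=18, EF_QA=20, EF_Packaging design=21, EF_Regulatory filing=15) = 21; EF_Marketing collateral = 21+11 = 32
Expected project duration μ = 32 hours. Critical path: Prototype build → Packaging design → Marketing collateral.

32 hours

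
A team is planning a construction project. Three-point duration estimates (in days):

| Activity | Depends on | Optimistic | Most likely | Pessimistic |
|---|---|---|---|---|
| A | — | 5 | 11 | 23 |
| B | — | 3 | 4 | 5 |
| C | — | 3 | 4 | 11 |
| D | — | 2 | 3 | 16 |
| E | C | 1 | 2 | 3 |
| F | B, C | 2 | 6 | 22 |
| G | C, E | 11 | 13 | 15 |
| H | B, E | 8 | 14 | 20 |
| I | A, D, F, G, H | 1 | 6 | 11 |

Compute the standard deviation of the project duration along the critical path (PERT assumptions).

te_A = (5 + 4·11 + 23)/6 = 72/6 = 12; σ²_A = ((23−5)/6)² = 9.000
te_B = (3 + 4·4 + 5)/6 = 24/6 = 4; σ²_B = ((5−3)/6)² = 0.111
te_C = (3 + 4·4 + 11)/6 = 30/6 = 5; σ²_C = ((11−3)/6)² = 1.778
te_D = (2 + 4·3 + 16)/6 = 30/6 = 5; σ²_D = ((16−2)/6)² = 5.444
te_E = (1 + 4·2 + 3)/6 = 12/6 = 2; σ²_E = ((3−1)/6)² = 0.111
te_F = (2 + 4·6 + 22)/6 = 48/6 = 8; σ²_F = ((22−2)/6)² = 11.111
te_G = (11 + 4·13 + 15)/6 = 78/6 = 13; σ²_G = ((15−11)/6)² = 0.444
te_H = (8 + 4·14 + 20)/6 = 84/6 = 14; σ²_H = ((20−8)/6)² = 4.000
te_I = (1 + 4·6 + 11)/6 = 36/6 = 6; σ²_I = ((11−1)/6)² = 2.778

Forward pass:
ES_A = 0; EF_A = 12
ES_B = 0; EF_B = 4
ES_C = 0; EF_C = 5
ES_D = 0; EF_D = 5
ES_E = 5; EF_E = 5+2 = 7
ES_F = max(EF_B=4, EF_C=5) = 5; EF_F = 5+8 = 13
ES_G = max(EF_C=5, EF_E=7) = 7; EF_G = 7+13 = 20
ES_H = max(EF_B=4, EF_E=7) = 7; EF_H = 7+14 = 21
ES_I = max(EF_A=12, EF_D=5, EF_F=13, EF_G=20, EF_H=21) = 21; EF_I = 21+6 = 27
Expected project duration μ = 27 days. Critical path: C → E → H → I.

Variance along critical path = 1.778 + 0.111 + 4.000 + 2.778 = 8.667
σ = √8.667 = 2.944 days

2.94 days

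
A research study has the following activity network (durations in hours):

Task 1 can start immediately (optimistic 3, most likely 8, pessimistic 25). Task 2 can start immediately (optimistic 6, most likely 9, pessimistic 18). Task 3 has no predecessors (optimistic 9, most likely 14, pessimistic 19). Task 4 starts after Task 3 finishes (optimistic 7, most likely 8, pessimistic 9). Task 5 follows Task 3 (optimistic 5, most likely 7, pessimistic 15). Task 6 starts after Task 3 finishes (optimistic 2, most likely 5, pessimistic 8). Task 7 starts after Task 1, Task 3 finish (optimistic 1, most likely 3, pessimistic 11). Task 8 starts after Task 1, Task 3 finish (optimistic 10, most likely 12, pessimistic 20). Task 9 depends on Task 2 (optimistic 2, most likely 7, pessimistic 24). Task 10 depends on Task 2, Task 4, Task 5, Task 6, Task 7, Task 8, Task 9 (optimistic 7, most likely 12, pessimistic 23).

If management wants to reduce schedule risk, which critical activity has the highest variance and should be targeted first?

te_Task 1 = (3 + 4·8 + 25)/6 = 60/6 = 10; σ²_Task 1 = ((25−3)/6)² = 13.444
te_Task 2 = (6 + 4·9 + 18)/6 = 60/6 = 10; σ²_Task 2 = ((18−6)/6)² = 4.000
te_Task 3 = (9 + 4·14 + 19)/6 = 84/6 = 14; σ²_Task 3 = ((19−9)/6)² = 2.778
te_Task 4 = (7 + 4·8 + 9)/6 = 48/6 = 8; σ²_Task 4 = ((9−7)/6)² = 0.111
te_Task 5 = (5 + 4·7 + 15)/6 = 48/6 = 8; σ²_Task 5 = ((15−5)/6)² = 2.778
te_Task 6 = (2 + 4·5 + 8)/6 = 30/6 = 5; σ²_Task 6 = ((8−2)/6)² = 1.000
te_Task 7 = (1 + 4·3 + 11)/6 = 24/6 = 4; σ²_Task 7 = ((11−1)/6)² = 2.778
te_Task 8 = (10 + 4·12 + 20)/6 = 78/6 = 13; σ²_Task 8 = ((20−10)/6)² = 2.778
te_Task 9 = (2 + 4·7 + 24)/6 = 54/6 = 9; σ²_Task 9 = ((24−2)/6)² = 13.444
te_Task 10 = (7 + 4·12 + 23)/6 = 78/6 = 13; σ²_Task 10 = ((23−7)/6)² = 7.111

Forward pass:
ES_Task 1 = 0; EF_Task 1 = 10
ES_Task 2 = 0; EF_Task 2 = 10
ES_Task 3 = 0; EF_Task 3 = 14
ES_Task 4 = 14; EF_Task 4 = 14+8 = 22
ES_Task 5 = 14; EF_Task 5 = 14+8 = 22
ES_Task 6 = 14; EF_Task 6 = 14+5 = 19
ES_Task 7 = max(EF_Task 1=10, EF_Task 3=14) = 14; EF_Task 7 = 14+4 = 18
ES_Task 8 = max(EF_Task 1=10, EF_Task 3=14) = 14; EF_Task 8 = 14+13 = 27
ES_Task 9 = 10; EF_Task 9 = 10+9 = 19
ES_Task 10 = max(EF_Task 2=10, EF_Task 4=22, EF_Task 5=22, EF_Task 6=19, EF_Task 7=18, EF_Task 8=27, EF_Task 9=19) = 27; EF_Task 10 = 27+13 = 40
Expected project duration μ = 40 hours. Critical path: Task 3 → Task 8 → Task 10.

Variances on critical path: σ²_Task 3=2.778, σ²_Task 8=2.778, σ²_Task 10=7.111.
Largest is σ²_Task 10 = 7.111.

Task 10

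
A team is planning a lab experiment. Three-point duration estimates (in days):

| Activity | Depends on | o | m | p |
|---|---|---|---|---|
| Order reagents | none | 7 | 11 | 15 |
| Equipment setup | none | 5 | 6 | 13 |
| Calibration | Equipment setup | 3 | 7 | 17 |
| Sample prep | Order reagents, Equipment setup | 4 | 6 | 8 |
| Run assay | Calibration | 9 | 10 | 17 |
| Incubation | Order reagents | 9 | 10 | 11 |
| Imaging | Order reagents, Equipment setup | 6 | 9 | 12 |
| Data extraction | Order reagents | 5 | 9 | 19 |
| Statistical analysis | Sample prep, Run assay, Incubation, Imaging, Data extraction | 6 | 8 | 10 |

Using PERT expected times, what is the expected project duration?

te_Order reagents = (7 + 4·11 + 15)/6 = 66/6 = 11
te_Equipment setup = (5 + 4·6 + 13)/6 = 42/6 = 7
te_Calibration = (3 + 4·7 + 17)/6 = 48/6 = 8
te_Sample prep = (4 + 4·6 + 8)/6 = 36/6 = 6
te_Run assay = (9 + 4·10 + 17)/6 = 66/6 = 11
te_Incubation = (9 + 4·10 + 11)/6 = 60/6 = 10
te_Imaging = (6 + 4·9 + 12)/6 = 54/6 = 9
te_Data extraction = (5 + 4·9 + 19)/6 = 60/6 = 10
te_Statistical analysis = (6 + 4·8 + 10)/6 = 48/6 = 8

Forward pass:
ES_Order reagents = 0; EF_Order reagents = 11
ES_Equipment setup = 0; EF_Equipment setup = 7
ES_Calibration = 7; EF_Calibration = 7+8 = 15
ES_Sample prep = max(EF_Order reagents=11, EF_Equipment setup=7) = 11; EF_Sample prep = 11+6 = 17
ES_Run assay = 15; EF_Run assay = 15+11 = 26
ES_Incubation = 11; EF_Incubation = 11+10 = 21
ES_Imaging = max(EF_Order reagents=11, EF_Equipment setup=7) = 11; EF_Imaging = 11+9 = 20
ES_Data extraction = 11; EF_Data extraction = 11+10 = 21
ES_Statistical analysis = max(EF_Sample prep=17, EF_Run assay=26, EF_Incubation=21, EF_Imaging=20, EF_Data extraction=21) = 26; EF_Statistical analysis = 26+8 = 34
Expected project duration μ = 34 days. Critical path: Equipment setup → Calibration → Run assay → Statistical analysis.

34 days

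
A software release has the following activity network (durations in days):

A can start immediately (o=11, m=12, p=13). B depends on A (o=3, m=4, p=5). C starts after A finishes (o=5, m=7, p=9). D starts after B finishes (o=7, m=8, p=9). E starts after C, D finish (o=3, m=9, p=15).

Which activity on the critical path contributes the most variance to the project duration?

E

te_A = (11 + 4·12 + 13)/6 = 72/6 = 12; σ²_A = ((13−11)/6)² = 0.111
te_B = (3 + 4·4 + 5)/6 = 24/6 = 4; σ²_B = ((5−3)/6)² = 0.111
te_C = (5 + 4·7 + 9)/6 = 42/6 = 7; σ²_C = ((9−5)/6)² = 0.444
te_D = (7 + 4·8 + 9)/6 = 48/6 = 8; σ²_D = ((9−7)/6)² = 0.111
te_E = (3 + 4·9 + 15)/6 = 54/6 = 9; σ²_E = ((15−3)/6)² = 4.000

Forward pass:
ES_A = 0; EF_A = 12
ES_B = 12; EF_B = 12+4 = 16
ES_C = 12; EF_C = 12+7 = 19
ES_D = 16; EF_D = 16+8 = 24
ES_E = max(EF_C=19, EF_D=24) = 24; EF_E = 24+9 = 33
Expected project duration μ = 33 days. Critical path: A → B → D → E.

Variances on critical path: σ²_A=0.111, σ²_B=0.111, σ²_D=0.111, σ²_E=4.000.
Largest is σ²_E = 4.000.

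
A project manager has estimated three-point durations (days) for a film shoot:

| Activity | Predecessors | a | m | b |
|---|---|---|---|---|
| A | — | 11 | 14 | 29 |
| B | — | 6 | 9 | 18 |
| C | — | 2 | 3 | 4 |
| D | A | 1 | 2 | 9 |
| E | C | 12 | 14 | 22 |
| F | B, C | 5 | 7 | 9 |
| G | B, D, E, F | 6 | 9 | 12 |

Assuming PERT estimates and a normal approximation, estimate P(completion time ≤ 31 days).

te_A = (11 + 4·14 + 29)/6 = 96/6 = 16; σ²_A = ((29−11)/6)² = 9.000
te_B = (6 + 4·9 + 18)/6 = 60/6 = 10; σ²_B = ((18−6)/6)² = 4.000
te_C = (2 + 4·3 + 4)/6 = 18/6 = 3; σ²_C = ((4−2)/6)² = 0.111
te_D = (1 + 4·2 + 9)/6 = 18/6 = 3; σ²_D = ((9−1)/6)² = 1.778
te_E = (12 + 4·14 + 22)/6 = 90/6 = 15; σ²_E = ((22−12)/6)² = 2.778
te_F = (5 + 4·7 + 9)/6 = 42/6 = 7; σ²_F = ((9−5)/6)² = 0.444
te_G = (6 + 4·9 + 12)/6 = 54/6 = 9; σ²_G = ((12−6)/6)² = 1.000

Forward pass:
ES_A = 0; EF_A = 16
ES_B = 0; EF_B = 10
ES_C = 0; EF_C = 3
ES_D = 16; EF_D = 16+3 = 19
ES_E = 3; EF_E = 3+15 = 18
ES_F = max(EF_B=10, EF_C=3) = 10; EF_F = 10+7 = 17
ES_G = max(EF_B=10, EF_D=19, EF_E=18, EF_F=17) = 19; EF_G = 19+9 = 28
Expected project duration μ = 28 days. Critical path: A → D → G.

Variance along critical path = 9.000 + 1.778 + 1.000 = 11.778; σ = √11.778 = 3.432 days.
Z = (31 − 28) / 3.432 = 0.874
P(T ≤ 31) = Φ(0.874) ≈ 0.809

0.809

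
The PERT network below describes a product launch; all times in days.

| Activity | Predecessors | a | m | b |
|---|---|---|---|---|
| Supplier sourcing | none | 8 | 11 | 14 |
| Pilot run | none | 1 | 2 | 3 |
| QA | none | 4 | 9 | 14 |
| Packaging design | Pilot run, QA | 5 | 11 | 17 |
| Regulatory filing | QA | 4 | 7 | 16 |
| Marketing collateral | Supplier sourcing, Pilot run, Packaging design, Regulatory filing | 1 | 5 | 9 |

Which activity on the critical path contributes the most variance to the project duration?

te_Supplier sourcing = (8 + 4·11 + 14)/6 = 66/6 = 11; σ²_Supplier sourcing = ((14−8)/6)² = 1.000
te_Pilot run = (1 + 4·2 + 3)/6 = 12/6 = 2; σ²_Pilot run = ((3−1)/6)² = 0.111
te_QA = (4 + 4·9 + 14)/6 = 54/6 = 9; σ²_QA = ((14−4)/6)² = 2.778
te_Packaging design = (5 + 4·11 + 17)/6 = 66/6 = 11; σ²_Packaging design = ((17−5)/6)² = 4.000
te_Regulatory filing = (4 + 4·7 + 16)/6 = 48/6 = 8; σ²_Regulatory filing = ((16−4)/6)² = 4.000
te_Marketing collateral = (1 + 4·5 + 9)/6 = 30/6 = 5; σ²_Marketing collateral = ((9−1)/6)² = 1.778

Forward pass:
ES_Supplier sourcing = 0; EF_Supplier sourcing = 11
ES_Pilot run = 0; EF_Pilot run = 2
ES_QA = 0; EF_QA = 9
ES_Packaging design = max(EF_Pilot run=2, EF_QA=9) = 9; EF_Packaging design = 9+11 = 20
ES_Regulatory filing = 9; EF_Regulatory filing = 9+8 = 17
ES_Marketing collateral = max(EF_Supplier sourcing=11, EF_Pilot run=2, EF_Packaging design=20, EF_Regulatory filing=17) = 20; EF_Marketing collateral = 20+5 = 25
Expected project duration μ = 25 days. Critical path: QA → Packaging design → Marketing collateral.

Variances on critical path: σ²_QA=2.778, σ²_Packaging design=4.000, σ²_Marketing collateral=1.778.
Largest is σ²_Packaging design = 4.000.

Packaging design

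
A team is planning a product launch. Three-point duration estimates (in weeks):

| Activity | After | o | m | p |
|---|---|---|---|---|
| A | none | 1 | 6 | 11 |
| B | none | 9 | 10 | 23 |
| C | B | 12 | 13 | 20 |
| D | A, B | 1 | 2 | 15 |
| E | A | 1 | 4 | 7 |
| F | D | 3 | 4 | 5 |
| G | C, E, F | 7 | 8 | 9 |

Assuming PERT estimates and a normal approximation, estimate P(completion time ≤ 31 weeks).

te_A = (1 + 4·6 + 11)/6 = 36/6 = 6; σ²_A = ((11−1)/6)² = 2.778
te_B = (9 + 4·10 + 23)/6 = 72/6 = 12; σ²_B = ((23−9)/6)² = 5.444
te_C = (12 + 4·13 + 20)/6 = 84/6 = 14; σ²_C = ((20−12)/6)² = 1.778
te_D = (1 + 4·2 + 15)/6 = 24/6 = 4; σ²_D = ((15−1)/6)² = 5.444
te_E = (1 + 4·4 + 7)/6 = 24/6 = 4; σ²_E = ((7−1)/6)² = 1.000
te_F = (3 + 4·4 + 5)/6 = 24/6 = 4; σ²_F = ((5−3)/6)² = 0.111
te_G = (7 + 4·8 + 9)/6 = 48/6 = 8; σ²_G = ((9−7)/6)² = 0.111

Forward pass:
ES_A = 0; EF_A = 6
ES_B = 0; EF_B = 12
ES_C = 12; EF_C = 12+14 = 26
ES_D = max(EF_A=6, EF_B=12) = 12; EF_D = 12+4 = 16
ES_E = 6; EF_E = 6+4 = 10
ES_F = 16; EF_F = 16+4 = 20
ES_G = max(EF_C=26, EF_E=10, EF_F=20) = 26; EF_G = 26+8 = 34
Expected project duration μ = 34 weeks. Critical path: B → C → G.

Variance along critical path = 5.444 + 1.778 + 0.111 = 7.333; σ = √7.333 = 2.708 weeks.
Z = (31 − 34) / 2.708 = -1.108
P(T ≤ 31) = Φ(-1.108) ≈ 0.134

0.134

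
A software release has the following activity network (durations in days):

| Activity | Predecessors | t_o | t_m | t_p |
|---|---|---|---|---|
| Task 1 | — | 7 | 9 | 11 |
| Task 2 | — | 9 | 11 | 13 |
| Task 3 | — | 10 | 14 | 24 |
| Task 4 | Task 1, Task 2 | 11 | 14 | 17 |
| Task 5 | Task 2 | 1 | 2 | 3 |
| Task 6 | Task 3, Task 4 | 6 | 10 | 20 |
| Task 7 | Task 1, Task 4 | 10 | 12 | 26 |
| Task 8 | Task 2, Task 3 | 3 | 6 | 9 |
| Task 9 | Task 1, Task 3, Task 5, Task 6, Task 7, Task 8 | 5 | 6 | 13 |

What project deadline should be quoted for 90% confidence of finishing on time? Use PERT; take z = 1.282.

50.1 days

te_Task 1 = (7 + 4·9 + 11)/6 = 54/6 = 9; σ²_Task 1 = ((11−7)/6)² = 0.444
te_Task 2 = (9 + 4·11 + 13)/6 = 66/6 = 11; σ²_Task 2 = ((13−9)/6)² = 0.444
te_Task 3 = (10 + 4·14 + 24)/6 = 90/6 = 15; σ²_Task 3 = ((24−10)/6)² = 5.444
te_Task 4 = (11 + 4·14 + 17)/6 = 84/6 = 14; σ²_Task 4 = ((17−11)/6)² = 1.000
te_Task 5 = (1 + 4·2 + 3)/6 = 12/6 = 2; σ²_Task 5 = ((3−1)/6)² = 0.111
te_Task 6 = (6 + 4·10 + 20)/6 = 66/6 = 11; σ²_Task 6 = ((20−6)/6)² = 5.444
te_Task 7 = (10 + 4·12 + 26)/6 = 84/6 = 14; σ²_Task 7 = ((26−10)/6)² = 7.111
te_Task 8 = (3 + 4·6 + 9)/6 = 36/6 = 6; σ²_Task 8 = ((9−3)/6)² = 1.000
te_Task 9 = (5 + 4·6 + 13)/6 = 42/6 = 7; σ²_Task 9 = ((13−5)/6)² = 1.778

Forward pass:
ES_Task 1 = 0; EF_Task 1 = 9
ES_Task 2 = 0; EF_Task 2 = 11
ES_Task 3 = 0; EF_Task 3 = 15
ES_Task 4 = max(EF_Task 1=9, EF_Task 2=11) = 11; EF_Task 4 = 11+14 = 25
ES_Task 5 = 11; EF_Task 5 = 11+2 = 13
ES_Task 6 = max(EF_Task 3=15, EF_Task 4=25) = 25; EF_Task 6 = 25+11 = 36
ES_Task 7 = max(EF_Task 1=9, EF_Task 4=25) = 25; EF_Task 7 = 25+14 = 39
ES_Task 8 = max(EF_Task 2=11, EF_Task 3=15) = 15; EF_Task 8 = 15+6 = 21
ES_Task 9 = max(EF_Task 1=9, EF_Task 3=15, EF_Task 5=13, EF_Task 6=36, EF_Task 7=39, EF_Task 8=21) = 39; EF_Task 9 = 39+7 = 46
Expected project duration μ = 46 days. Critical path: Task 2 → Task 4 → Task 7 → Task 9.

Variance along critical path = 0.444 + 1.000 + 7.111 + 1.778 = 10.333; σ = 3.215 days.
D = μ + z·σ = 46 + 1.282·3.215 = 50.1 days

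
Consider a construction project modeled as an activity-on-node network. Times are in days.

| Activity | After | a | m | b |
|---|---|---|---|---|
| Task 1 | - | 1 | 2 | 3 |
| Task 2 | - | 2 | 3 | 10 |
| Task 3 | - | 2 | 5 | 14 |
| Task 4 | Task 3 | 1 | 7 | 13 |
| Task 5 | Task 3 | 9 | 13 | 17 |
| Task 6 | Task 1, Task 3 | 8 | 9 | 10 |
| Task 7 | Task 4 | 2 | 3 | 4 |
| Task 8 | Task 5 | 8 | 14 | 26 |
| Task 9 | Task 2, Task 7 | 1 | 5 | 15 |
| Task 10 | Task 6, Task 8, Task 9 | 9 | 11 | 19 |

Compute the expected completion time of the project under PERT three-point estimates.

te_Task 1 = (1 + 4·2 + 3)/6 = 12/6 = 2
te_Task 2 = (2 + 4·3 + 10)/6 = 24/6 = 4
te_Task 3 = (2 + 4·5 + 14)/6 = 36/6 = 6
te_Task 4 = (1 + 4·7 + 13)/6 = 42/6 = 7
te_Task 5 = (9 + 4·13 + 17)/6 = 78/6 = 13
te_Task 6 = (8 + 4·9 + 10)/6 = 54/6 = 9
te_Task 7 = (2 + 4·3 + 4)/6 = 18/6 = 3
te_Task 8 = (8 + 4·14 + 26)/6 = 90/6 = 15
te_Task 9 = (1 + 4·5 + 15)/6 = 36/6 = 6
te_Task 10 = (9 + 4·11 + 19)/6 = 72/6 = 12

Forward pass:
ES_Task 1 = 0; EF_Task 1 = 2
ES_Task 2 = 0; EF_Task 2 = 4
ES_Task 3 = 0; EF_Task 3 = 6
ES_Task 4 = 6; EF_Task 4 = 6+7 = 13
ES_Task 5 = 6; EF_Task 5 = 6+13 = 19
ES_Task 6 = max(EF_Task 1=2, EF_Task 3=6) = 6; EF_Task 6 = 6+9 = 15
ES_Task 7 = 13; EF_Task 7 = 13+3 = 16
ES_Task 8 = 19; EF_Task 8 = 19+15 = 34
ES_Task 9 = max(EF_Task 2=4, EF_Task 7=16) = 16; EF_Task 9 = 16+6 = 22
ES_Task 10 = max(EF_Task 6=15, EF_Task 8=34, EF_Task 9=22) = 34; EF_Task 10 = 34+12 = 46
Expected project duration μ = 46 days. Critical path: Task 3 → Task 5 → Task 8 → Task 10.

46 days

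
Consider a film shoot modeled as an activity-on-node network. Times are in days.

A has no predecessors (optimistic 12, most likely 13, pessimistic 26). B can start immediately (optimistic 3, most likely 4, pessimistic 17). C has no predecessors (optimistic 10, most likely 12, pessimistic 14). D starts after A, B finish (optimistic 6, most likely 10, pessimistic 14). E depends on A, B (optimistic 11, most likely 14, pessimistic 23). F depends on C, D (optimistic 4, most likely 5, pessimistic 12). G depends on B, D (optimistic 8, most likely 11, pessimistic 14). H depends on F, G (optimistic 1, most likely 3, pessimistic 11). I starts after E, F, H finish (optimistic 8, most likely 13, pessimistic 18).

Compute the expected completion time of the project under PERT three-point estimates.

te_A = (12 + 4·13 + 26)/6 = 90/6 = 15
te_B = (3 + 4·4 + 17)/6 = 36/6 = 6
te_C = (10 + 4·12 + 14)/6 = 72/6 = 12
te_D = (6 + 4·10 + 14)/6 = 60/6 = 10
te_E = (11 + 4·14 + 23)/6 = 90/6 = 15
te_F = (4 + 4·5 + 12)/6 = 36/6 = 6
te_G = (8 + 4·11 + 14)/6 = 66/6 = 11
te_H = (1 + 4·3 + 11)/6 = 24/6 = 4
te_I = (8 + 4·13 + 18)/6 = 78/6 = 13

Forward pass:
ES_A = 0; EF_A = 15
ES_B = 0; EF_B = 6
ES_C = 0; EF_C = 12
ES_D = max(EF_A=15, EF_B=6) = 15; EF_D = 15+10 = 25
ES_E = max(EF_A=15, EF_B=6) = 15; EF_E = 15+15 = 30
ES_F = max(EF_C=12, EF_D=25) = 25; EF_F = 25+6 = 31
ES_G = max(EF_B=6, EF_D=25) = 25; EF_G = 25+11 = 36
ES_H = max(EF_F=31, EF_G=36) = 36; EF_H = 36+4 = 40
ES_I = max(EF_E=30, EF_F=31, EF_H=40) = 40; EF_I = 40+13 = 53
Expected project duration μ = 53 days. Critical path: A → D → G → H → I.

53 days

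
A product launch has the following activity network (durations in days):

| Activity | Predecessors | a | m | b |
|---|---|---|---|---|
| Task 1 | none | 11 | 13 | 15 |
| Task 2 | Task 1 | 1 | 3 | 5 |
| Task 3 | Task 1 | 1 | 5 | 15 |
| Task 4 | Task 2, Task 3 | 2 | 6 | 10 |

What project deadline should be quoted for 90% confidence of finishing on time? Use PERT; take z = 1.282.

te_Task 1 = (11 + 4·13 + 15)/6 = 78/6 = 13; σ²_Task 1 = ((15−11)/6)² = 0.444
te_Task 2 = (1 + 4·3 + 5)/6 = 18/6 = 3; σ²_Task 2 = ((5−1)/6)² = 0.444
te_Task 3 = (1 + 4·5 + 15)/6 = 36/6 = 6; σ²_Task 3 = ((15−1)/6)² = 5.444
te_Task 4 = (2 + 4·6 + 10)/6 = 36/6 = 6; σ²_Task 4 = ((10−2)/6)² = 1.778

Forward pass:
ES_Task 1 = 0; EF_Task 1 = 13
ES_Task 2 = 13; EF_Task 2 = 13+3 = 16
ES_Task 3 = 13; EF_Task 3 = 13+6 = 19
ES_Task 4 = max(EF_Task 2=16, EF_Task 3=19) = 19; EF_Task 4 = 19+6 = 25
Expected project duration μ = 25 days. Critical path: Task 1 → Task 3 → Task 4.

Variance along critical path = 0.444 + 5.444 + 1.778 = 7.667; σ = 2.769 days.
D = μ + z·σ = 25 + 1.282·2.769 = 28.5 days

28.5 days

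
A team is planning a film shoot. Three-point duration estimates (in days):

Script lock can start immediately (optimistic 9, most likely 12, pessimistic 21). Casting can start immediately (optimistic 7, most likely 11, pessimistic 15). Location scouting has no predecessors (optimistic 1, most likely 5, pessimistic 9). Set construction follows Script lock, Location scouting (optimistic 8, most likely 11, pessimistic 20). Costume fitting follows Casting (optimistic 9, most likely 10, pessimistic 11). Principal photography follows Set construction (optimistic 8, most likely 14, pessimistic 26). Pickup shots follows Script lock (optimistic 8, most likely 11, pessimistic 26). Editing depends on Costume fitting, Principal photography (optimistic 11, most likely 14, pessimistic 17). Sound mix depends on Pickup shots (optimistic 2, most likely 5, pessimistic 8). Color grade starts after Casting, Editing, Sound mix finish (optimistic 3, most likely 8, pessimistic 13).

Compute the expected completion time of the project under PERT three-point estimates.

te_Script lock = (9 + 4·12 + 21)/6 = 78/6 = 13
te_Casting = (7 + 4·11 + 15)/6 = 66/6 = 11
te_Location scouting = (1 + 4·5 + 9)/6 = 30/6 = 5
te_Set construction = (8 + 4·11 + 20)/6 = 72/6 = 12
te_Costume fitting = (9 + 4·10 + 11)/6 = 60/6 = 10
te_Principal photography = (8 + 4·14 + 26)/6 = 90/6 = 15
te_Pickup shots = (8 + 4·11 + 26)/6 = 78/6 = 13
te_Editing = (11 + 4·14 + 17)/6 = 84/6 = 14
te_Sound mix = (2 + 4·5 + 8)/6 = 30/6 = 5
te_Color grade = (3 + 4·8 + 13)/6 = 48/6 = 8

Forward pass:
ES_Script lock = 0; EF_Script lock = 13
ES_Casting = 0; EF_Casting = 11
ES_Location scouting = 0; EF_Location scouting = 5
ES_Set construction = max(EF_Script lock=13, EF_Location scouting=5) = 13; EF_Set construction = 13+12 = 25
ES_Costume fitting = 11; EF_Costume fitting = 11+10 = 21
ES_Principal photography = 25; EF_Principal photography = 25+15 = 40
ES_Pickup shots = 13; EF_Pickup shots = 13+13 = 26
ES_Editing = max(EF_Costume fitting=21, EF_Principal photography=40) = 40; EF_Editing = 40+14 = 54
ES_Sound mix = 26; EF_Sound mix = 26+5 = 31
ES_Color grade = max(EF_Casting=11, EF_Editing=54, EF_Sound mix=31) = 54; EF_Color grade = 54+8 = 62
Expected project duration μ = 62 days. Critical path: Script lock → Set construction → Principal photography → Editing → Color grade.

62 days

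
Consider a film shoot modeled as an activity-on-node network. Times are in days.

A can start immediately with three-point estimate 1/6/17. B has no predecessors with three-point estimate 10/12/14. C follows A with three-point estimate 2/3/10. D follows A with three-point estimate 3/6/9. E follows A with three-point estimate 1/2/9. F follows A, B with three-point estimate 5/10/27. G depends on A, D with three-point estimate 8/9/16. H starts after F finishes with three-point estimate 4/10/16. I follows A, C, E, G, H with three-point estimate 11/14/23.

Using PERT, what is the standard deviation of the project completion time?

4.68 days

te_A = (1 + 4·6 + 17)/6 = 42/6 = 7; σ²_A = ((17−1)/6)² = 7.111
te_B = (10 + 4·12 + 14)/6 = 72/6 = 12; σ²_B = ((14−10)/6)² = 0.444
te_C = (2 + 4·3 + 10)/6 = 24/6 = 4; σ²_C = ((10−2)/6)² = 1.778
te_D = (3 + 4·6 + 9)/6 = 36/6 = 6; σ²_D = ((9−3)/6)² = 1.000
te_E = (1 + 4·2 + 9)/6 = 18/6 = 3; σ²_E = ((9−1)/6)² = 1.778
te_F = (5 + 4·10 + 27)/6 = 72/6 = 12; σ²_F = ((27−5)/6)² = 13.444
te_G = (8 + 4·9 + 16)/6 = 60/6 = 10; σ²_G = ((16−8)/6)² = 1.778
te_H = (4 + 4·10 + 16)/6 = 60/6 = 10; σ²_H = ((16−4)/6)² = 4.000
te_I = (11 + 4·14 + 23)/6 = 90/6 = 15; σ²_I = ((23−11)/6)² = 4.000

Forward pass:
ES_A = 0; EF_A = 7
ES_B = 0; EF_B = 12
ES_C = 7; EF_C = 7+4 = 11
ES_D = 7; EF_D = 7+6 = 13
ES_E = 7; EF_E = 7+3 = 10
ES_F = max(EF_A=7, EF_B=12) = 12; EF_F = 12+12 = 24
ES_G = max(EF_A=7, EF_D=13) = 13; EF_G = 13+10 = 23
ES_H = 24; EF_H = 24+10 = 34
ES_I = max(EF_A=7, EF_C=11, EF_E=10, EF_G=23, EF_H=34) = 34; EF_I = 34+15 = 49
Expected project duration μ = 49 days. Critical path: B → F → H → I.

Variance along critical path = 0.444 + 13.444 + 4.000 + 4.000 = 21.889
σ = √21.889 = 4.679 days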